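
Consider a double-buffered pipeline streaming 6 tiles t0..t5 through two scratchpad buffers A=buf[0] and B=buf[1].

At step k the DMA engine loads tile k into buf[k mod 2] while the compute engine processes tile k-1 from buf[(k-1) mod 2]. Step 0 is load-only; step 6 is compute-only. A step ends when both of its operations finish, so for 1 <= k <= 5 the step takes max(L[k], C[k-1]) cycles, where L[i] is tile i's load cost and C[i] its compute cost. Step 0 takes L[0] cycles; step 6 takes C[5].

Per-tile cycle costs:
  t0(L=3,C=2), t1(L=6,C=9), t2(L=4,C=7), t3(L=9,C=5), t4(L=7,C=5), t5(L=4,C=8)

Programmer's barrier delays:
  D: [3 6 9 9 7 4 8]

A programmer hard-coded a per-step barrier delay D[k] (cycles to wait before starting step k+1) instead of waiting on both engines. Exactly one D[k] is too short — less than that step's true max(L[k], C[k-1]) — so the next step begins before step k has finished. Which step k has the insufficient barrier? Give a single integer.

hazard at step 5

k=0 barrier L[0]=3→3c, D[0]=3 ok
k=1 barrier max(L[1]=6,C[0]=2)→6c, D[1]=6 ok
k=2 barrier max(L[2]=4,C[1]=9)→9c, D[2]=9 ok
k=3 barrier max(L[3]=9,C[2]=7)→9c, D[3]=9 ok
k=4 barrier max(L[4]=7,C[3]=5)→7c, D[4]=7 ok
k=5 barrier max(L[5]=4,C[4]=5)→5c, D[5]=4 SHORT
k=6 barrier C[5]=8→8c, D[6]=8 ok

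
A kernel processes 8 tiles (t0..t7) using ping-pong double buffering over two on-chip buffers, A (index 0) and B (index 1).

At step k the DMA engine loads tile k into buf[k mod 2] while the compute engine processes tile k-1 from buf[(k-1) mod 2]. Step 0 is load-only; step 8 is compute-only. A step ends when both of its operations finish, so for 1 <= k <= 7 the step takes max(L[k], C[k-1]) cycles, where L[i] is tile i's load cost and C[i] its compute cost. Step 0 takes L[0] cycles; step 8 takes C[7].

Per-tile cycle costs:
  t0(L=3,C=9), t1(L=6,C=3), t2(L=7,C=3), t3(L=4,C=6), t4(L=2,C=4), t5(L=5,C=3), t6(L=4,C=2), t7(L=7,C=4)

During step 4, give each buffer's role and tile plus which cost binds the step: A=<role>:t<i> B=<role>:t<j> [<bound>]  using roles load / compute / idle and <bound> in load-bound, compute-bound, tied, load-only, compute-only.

step 4: A=load:t4 B=compute:t3 [compute-bound]

[0] DMA t0→A (3c) ∥ CU idle ⇒ 3c, clock 3
[1] DMA t1→B (6c) ∥ CU A:t0 (9c) ⇒ 9c, clock 12
[2] DMA t2→A (7c) ∥ CU B:t1 (3c) ⇒ 7c, clock 19
[3] DMA t3→B (4c) ∥ CU A:t2 (3c) ⇒ 4c, clock 23
[4] DMA t4→A (2c) ∥ CU B:t3 (6c) ⇒ 6c, clock 29
[5] DMA t5→B (5c) ∥ CU A:t4 (4c) ⇒ 5c, clock 34
[6] DMA t6→A (4c) ∥ CU B:t5 (3c) ⇒ 4c, clock 38
[7] DMA t7→B (7c) ∥ CU A:t6 (2c) ⇒ 7c, clock 45
[8] DMA idle ∥ CU B:t7 (4c) ⇒ 4c, clock 49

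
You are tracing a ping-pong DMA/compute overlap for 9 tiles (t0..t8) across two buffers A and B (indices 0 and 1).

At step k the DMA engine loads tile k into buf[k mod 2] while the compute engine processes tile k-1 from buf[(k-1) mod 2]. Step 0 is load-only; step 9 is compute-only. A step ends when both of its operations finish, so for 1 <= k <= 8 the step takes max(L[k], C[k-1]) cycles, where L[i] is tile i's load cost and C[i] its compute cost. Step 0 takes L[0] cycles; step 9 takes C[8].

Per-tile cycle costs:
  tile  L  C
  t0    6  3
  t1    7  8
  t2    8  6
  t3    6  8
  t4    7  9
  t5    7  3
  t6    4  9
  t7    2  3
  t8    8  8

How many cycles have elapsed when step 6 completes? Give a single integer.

end_cycle[6] = 48

k=0 load=t0/6c comp=- wait=6 total=6
k=1 load=t1/7c comp=t0/3c wait=7 total=13
k=2 load=t2/8c comp=t1/8c wait=8 total=21
k=3 load=t3/6c comp=t2/6c wait=6 total=27
k=4 load=t4/7c comp=t3/8c wait=8 total=35
k=5 load=t5/7c comp=t4/9c wait=9 total=44
k=6 load=t6/4c comp=t5/3c wait=4 total=48
k=7 load=t7/2c comp=t6/9c wait=9 total=57
k=8 load=t8/8c comp=t7/3c wait=8 total=65
k=9 load=- comp=t8/8c wait=8 total=73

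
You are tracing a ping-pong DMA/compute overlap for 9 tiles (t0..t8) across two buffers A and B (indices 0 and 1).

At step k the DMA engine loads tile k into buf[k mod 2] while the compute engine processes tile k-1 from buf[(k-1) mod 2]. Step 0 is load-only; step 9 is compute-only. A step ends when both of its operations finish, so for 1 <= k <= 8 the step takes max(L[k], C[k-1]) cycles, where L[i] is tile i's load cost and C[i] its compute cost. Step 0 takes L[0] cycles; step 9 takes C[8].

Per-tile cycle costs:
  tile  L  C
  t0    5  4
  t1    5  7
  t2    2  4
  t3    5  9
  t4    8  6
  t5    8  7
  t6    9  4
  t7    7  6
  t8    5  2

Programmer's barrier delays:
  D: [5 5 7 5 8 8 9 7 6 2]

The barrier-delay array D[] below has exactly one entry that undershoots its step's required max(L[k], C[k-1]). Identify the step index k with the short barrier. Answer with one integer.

[0] required=L[0]=5=5 vs D=5 ok
[1] required=max(L[1]=5,C[0]=4)=5 vs D=5 ok
[2] required=max(L[2]=2,C[1]=7)=7 vs D=7 ok
[3] required=max(L[3]=5,C[2]=4)=5 vs D=5 ok
[4] required=max(L[4]=8,C[3]=9)=9 vs D=8 SHORT
[5] required=max(L[5]=8,C[4]=6)=8 vs D=8 ok
[6] required=max(L[6]=9,C[5]=7)=9 vs D=9 ok
[7] required=max(L[7]=7,C[6]=4)=7 vs D=7 ok
[8] required=max(L[8]=5,C[7]=6)=6 vs D=6 ok
[9] required=C[8]=2=2 vs D=2 ok

hazard at step 4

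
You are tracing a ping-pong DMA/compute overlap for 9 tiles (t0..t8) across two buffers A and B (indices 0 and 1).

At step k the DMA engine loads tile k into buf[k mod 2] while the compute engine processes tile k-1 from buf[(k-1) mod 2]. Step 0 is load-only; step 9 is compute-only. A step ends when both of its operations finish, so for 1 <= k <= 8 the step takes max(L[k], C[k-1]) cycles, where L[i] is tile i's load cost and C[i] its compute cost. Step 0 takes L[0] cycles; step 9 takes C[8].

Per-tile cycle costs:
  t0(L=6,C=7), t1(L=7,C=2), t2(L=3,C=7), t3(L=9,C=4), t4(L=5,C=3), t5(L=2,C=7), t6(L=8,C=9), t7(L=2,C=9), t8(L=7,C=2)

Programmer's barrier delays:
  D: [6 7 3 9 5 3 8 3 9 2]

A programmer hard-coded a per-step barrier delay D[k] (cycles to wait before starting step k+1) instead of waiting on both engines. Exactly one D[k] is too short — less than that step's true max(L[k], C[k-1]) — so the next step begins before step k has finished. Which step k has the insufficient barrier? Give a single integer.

hazard at step 7

k=0 barrier L[0]=6→6c, D[0]=6 ok
k=1 barrier max(L[1]=7,C[0]=7)→7c, D[1]=7 ok
k=2 barrier max(L[2]=3,C[1]=2)→3c, D[2]=3 ok
k=3 barrier max(L[3]=9,C[2]=7)→9c, D[3]=9 ok
k=4 barrier max(L[4]=5,C[3]=4)→5c, D[4]=5 ok
k=5 barrier max(L[5]=2,C[4]=3)→3c, D[5]=3 ok
k=6 barrier max(L[6]=8,C[5]=7)→8c, D[6]=8 ok
k=7 barrier max(L[7]=2,C[6]=9)→9c, D[7]=3 SHORT
k=8 barrier max(L[8]=7,C[7]=9)→9c, D[8]=9 ok
k=9 barrier C[8]=2→2c, D[9]=2 ok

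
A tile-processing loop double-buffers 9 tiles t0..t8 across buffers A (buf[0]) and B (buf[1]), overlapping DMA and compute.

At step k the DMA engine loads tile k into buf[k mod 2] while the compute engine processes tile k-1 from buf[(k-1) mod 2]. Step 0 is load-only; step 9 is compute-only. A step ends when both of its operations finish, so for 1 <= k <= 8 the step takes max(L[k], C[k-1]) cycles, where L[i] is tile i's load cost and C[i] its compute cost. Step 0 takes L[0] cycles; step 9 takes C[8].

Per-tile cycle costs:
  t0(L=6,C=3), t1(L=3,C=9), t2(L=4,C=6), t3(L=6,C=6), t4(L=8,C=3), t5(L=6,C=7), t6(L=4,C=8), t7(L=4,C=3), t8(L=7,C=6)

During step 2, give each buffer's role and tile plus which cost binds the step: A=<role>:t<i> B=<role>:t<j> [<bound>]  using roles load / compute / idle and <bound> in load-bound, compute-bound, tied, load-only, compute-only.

step 2: A=load:t2 B=compute:t1 [compute-bound]

[0] DMA t0→A (6c) ∥ CU idle ⇒ 6c, clock 6
[1] DMA t1→B (3c) ∥ CU A:t0 (3c) ⇒ 3c, clock 9
[2] DMA t2→A (4c) ∥ CU B:t1 (9c) ⇒ 9c, clock 18
[3] DMA t3→B (6c) ∥ CU A:t2 (6c) ⇒ 6c, clock 24
[4] DMA t4→A (8c) ∥ CU B:t3 (6c) ⇒ 8c, clock 32
[5] DMA t5→B (6c) ∥ CU A:t4 (3c) ⇒ 6c, clock 38
[6] DMA t6→A (4c) ∥ CU B:t5 (7c) ⇒ 7c, clock 45
[7] DMA t7→B (4c) ∥ CU A:t6 (8c) ⇒ 8c, clock 53
[8] DMA t8→A (7c) ∥ CU B:t7 (3c) ⇒ 7c, clock 60
[9] DMA idle ∥ CU A:t8 (6c) ⇒ 6c, clock 66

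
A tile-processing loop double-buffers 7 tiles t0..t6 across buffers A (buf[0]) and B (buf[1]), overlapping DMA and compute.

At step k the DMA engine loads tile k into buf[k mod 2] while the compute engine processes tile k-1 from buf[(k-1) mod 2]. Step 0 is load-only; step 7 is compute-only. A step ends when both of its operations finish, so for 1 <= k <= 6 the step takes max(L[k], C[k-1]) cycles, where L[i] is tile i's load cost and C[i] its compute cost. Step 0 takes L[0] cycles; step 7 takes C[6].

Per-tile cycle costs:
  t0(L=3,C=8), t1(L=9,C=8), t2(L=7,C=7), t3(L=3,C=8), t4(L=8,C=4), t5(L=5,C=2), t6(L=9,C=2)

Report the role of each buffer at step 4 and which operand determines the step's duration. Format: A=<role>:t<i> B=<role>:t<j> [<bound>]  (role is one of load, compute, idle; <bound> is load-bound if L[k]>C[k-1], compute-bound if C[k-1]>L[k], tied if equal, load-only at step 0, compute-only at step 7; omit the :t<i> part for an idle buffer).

[0] DMA t0→A (3c) ∥ CU idle ⇒ 3c, clock 3
[1] DMA t1→B (9c) ∥ CU A:t0 (8c) ⇒ 9c, clock 12
[2] DMA t2→A (7c) ∥ CU B:t1 (8c) ⇒ 8c, clock 20
[3] DMA t3→B (3c) ∥ CU A:t2 (7c) ⇒ 7c, clock 27
[4] DMA t4→A (8c) ∥ CU B:t3 (8c) ⇒ 8c, clock 35
[5] DMA t5→B (5c) ∥ CU A:t4 (4c) ⇒ 5c, clock 40
[6] DMA t6→A (9c) ∥ CU B:t5 (2c) ⇒ 9c, clock 49
[7] DMA idle ∥ CU A:t6 (2c) ⇒ 2c, clock 51

step 4: A=load:t4 B=compute:t3 [tied]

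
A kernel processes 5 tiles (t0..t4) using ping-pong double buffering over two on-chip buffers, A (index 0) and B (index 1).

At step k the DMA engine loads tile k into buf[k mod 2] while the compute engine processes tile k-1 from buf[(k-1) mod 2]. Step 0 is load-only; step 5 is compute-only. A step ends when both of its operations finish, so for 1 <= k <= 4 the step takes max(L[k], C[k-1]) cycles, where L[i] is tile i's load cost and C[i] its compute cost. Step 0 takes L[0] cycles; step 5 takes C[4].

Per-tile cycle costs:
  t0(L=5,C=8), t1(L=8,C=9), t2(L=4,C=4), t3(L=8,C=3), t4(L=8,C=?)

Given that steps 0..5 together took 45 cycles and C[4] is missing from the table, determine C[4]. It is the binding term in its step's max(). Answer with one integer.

C[4] = 7

step 0 | dur = L[0]=5 = 5
step 1 | dur = max(L[1]=8, C[0]=8) = 8
step 2 | dur = max(L[2]=4, C[1]=9) = 9
step 3 | dur = max(L[3]=8, C[2]=4) = 8
step 4 | dur = max(L[4]=8, C[3]=3) = 8
step 5 | dur = C[4]=? = C[4]  (unknown; binding)
sum of known step durations = 38
dur[5] = total - known = 45 - 38 = 7
C[4] is the binding max in step 5, so C[4] = dur[5] = 7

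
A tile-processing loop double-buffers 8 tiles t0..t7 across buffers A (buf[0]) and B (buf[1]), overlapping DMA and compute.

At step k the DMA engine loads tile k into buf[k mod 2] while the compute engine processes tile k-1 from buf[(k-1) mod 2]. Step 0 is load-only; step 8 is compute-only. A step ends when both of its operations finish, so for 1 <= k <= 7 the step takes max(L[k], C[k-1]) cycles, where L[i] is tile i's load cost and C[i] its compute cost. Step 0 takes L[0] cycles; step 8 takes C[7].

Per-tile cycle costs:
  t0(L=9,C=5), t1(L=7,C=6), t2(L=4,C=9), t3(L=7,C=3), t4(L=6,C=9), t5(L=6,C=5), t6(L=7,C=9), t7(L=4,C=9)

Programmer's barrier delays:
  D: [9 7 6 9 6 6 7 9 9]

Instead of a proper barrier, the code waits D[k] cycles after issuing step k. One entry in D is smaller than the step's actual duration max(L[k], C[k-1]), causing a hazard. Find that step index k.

hazard at step 5

step 0: need L[0]=9 = 9; D[0]=9 ok
step 1: need max(L[1]=7,C[0]=5) = 7; D[1]=7 ok
step 2: need max(L[2]=4,C[1]=6) = 6; D[2]=6 ok
step 3: need max(L[3]=7,C[2]=9) = 9; D[3]=9 ok
step 4: need max(L[4]=6,C[3]=3) = 6; D[4]=6 ok
step 5: need max(L[5]=6,C[4]=9) = 9; D[5]=6 SHORT
step 6: need max(L[6]=7,C[5]=5) = 7; D[6]=7 ok
step 7: need max(L[7]=4,C[6]=9) = 9; D[7]=9 ok
step 8: need C[7]=9 = 9; D[8]=9 ok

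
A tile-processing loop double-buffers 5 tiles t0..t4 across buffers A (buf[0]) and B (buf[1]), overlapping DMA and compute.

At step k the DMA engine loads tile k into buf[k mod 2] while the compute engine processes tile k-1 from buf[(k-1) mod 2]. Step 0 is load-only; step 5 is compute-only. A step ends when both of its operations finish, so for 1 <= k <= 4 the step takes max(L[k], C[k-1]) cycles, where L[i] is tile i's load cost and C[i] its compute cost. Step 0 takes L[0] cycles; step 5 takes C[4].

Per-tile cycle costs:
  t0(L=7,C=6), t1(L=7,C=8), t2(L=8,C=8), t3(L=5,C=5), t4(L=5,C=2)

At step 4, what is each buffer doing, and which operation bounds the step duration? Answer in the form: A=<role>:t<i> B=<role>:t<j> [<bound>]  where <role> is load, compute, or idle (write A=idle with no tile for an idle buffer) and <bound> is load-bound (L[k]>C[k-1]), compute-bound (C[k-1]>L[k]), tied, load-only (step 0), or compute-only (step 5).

step 4: A=load:t4 B=compute:t3 [tied]

[0] DMA t0→A (7c) ∥ CU idle ⇒ 7c, clock 7
[1] DMA t1→B (7c) ∥ CU A:t0 (6c) ⇒ 7c, clock 14
[2] DMA t2→A (8c) ∥ CU B:t1 (8c) ⇒ 8c, clock 22
[3] DMA t3→B (5c) ∥ CU A:t2 (8c) ⇒ 8c, clock 30
[4] DMA t4→A (5c) ∥ CU B:t3 (5c) ⇒ 5c, clock 35
[5] DMA idle ∥ CU A:t4 (2c) ⇒ 2c, clock 37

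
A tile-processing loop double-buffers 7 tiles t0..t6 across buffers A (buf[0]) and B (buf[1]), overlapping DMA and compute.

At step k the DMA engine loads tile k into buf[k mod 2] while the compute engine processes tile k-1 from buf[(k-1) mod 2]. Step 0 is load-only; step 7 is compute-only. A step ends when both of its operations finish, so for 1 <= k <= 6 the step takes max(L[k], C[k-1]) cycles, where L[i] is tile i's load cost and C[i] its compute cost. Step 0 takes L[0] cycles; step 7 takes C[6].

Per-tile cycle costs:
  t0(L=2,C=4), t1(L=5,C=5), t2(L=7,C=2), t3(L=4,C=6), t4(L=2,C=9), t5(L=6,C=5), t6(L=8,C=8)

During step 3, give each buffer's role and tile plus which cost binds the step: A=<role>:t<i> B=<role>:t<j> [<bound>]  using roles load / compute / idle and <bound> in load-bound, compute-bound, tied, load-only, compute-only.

step 3: A=compute:t2 B=load:t3 [load-bound]

step 0: L[0]=2 → dur=2, Σ=2 | A=load:t0 B=idle [load-only]
step 1: L[1]=5 C[0]=4 → dur=5, Σ=7 | A=compute:t0 B=load:t1 [load-bound]
step 2: L[2]=7 C[1]=5 → dur=7, Σ=14 | A=load:t2 B=compute:t1 [load-bound]
step 3: L[3]=4 C[2]=2 → dur=4, Σ=18 | A=compute:t2 B=load:t3 [load-bound]
step 4: L[4]=2 C[3]=6 → dur=6, Σ=24 | A=load:t4 B=compute:t3 [compute-bound]
step 5: L[5]=6 C[4]=9 → dur=9, Σ=33 | A=compute:t4 B=load:t5 [compute-bound]
step 6: L[6]=8 C[5]=5 → dur=8, Σ=41 | A=load:t6 B=compute:t5 [load-bound]
step 7: C[6]=8 → dur=8, Σ=49 | A=compute:t6 B=idle [compute-only]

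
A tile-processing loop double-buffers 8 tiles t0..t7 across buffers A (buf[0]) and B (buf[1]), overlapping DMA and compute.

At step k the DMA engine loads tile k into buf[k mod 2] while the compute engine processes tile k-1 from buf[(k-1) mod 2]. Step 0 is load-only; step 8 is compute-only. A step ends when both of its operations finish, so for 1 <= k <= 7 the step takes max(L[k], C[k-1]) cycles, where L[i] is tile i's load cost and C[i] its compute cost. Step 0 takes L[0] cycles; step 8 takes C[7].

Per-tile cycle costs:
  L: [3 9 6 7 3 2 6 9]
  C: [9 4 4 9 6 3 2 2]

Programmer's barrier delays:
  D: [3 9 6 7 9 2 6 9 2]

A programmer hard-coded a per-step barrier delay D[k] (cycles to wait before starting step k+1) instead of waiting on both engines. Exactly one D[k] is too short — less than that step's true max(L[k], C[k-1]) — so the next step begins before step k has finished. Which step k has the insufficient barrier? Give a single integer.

[0] required=L[0]=3=3 vs D=3 ok
[1] required=max(L[1]=9,C[0]=9)=9 vs D=9 ok
[2] required=max(L[2]=6,C[1]=4)=6 vs D=6 ok
[3] required=max(L[3]=7,C[2]=4)=7 vs D=7 ok
[4] required=max(L[4]=3,C[3]=9)=9 vs D=9 ok
[5] required=max(L[5]=2,C[4]=6)=6 vs D=2 SHORT
[6] required=max(L[6]=6,C[5]=3)=6 vs D=6 ok
[7] required=max(L[7]=9,C[6]=2)=9 vs D=9 ok
[8] required=C[7]=2=2 vs D=2 ok

hazard at step 5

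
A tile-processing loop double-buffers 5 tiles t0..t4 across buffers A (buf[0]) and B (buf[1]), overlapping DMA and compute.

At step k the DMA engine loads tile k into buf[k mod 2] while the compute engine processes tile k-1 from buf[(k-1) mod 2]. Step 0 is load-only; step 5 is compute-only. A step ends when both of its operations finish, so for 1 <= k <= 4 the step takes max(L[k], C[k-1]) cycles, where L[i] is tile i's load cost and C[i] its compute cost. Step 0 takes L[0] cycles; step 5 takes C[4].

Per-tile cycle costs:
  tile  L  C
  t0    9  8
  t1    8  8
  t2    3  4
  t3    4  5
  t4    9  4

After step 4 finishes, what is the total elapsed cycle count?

k=0 load=t0/9c comp=- wait=9 total=9
k=1 load=t1/8c comp=t0/8c wait=8 total=17
k=2 load=t2/3c comp=t1/8c wait=8 total=25
k=3 load=t3/4c comp=t2/4c wait=4 total=29
k=4 load=t4/9c comp=t3/5c wait=9 total=38
k=5 load=- comp=t4/4c wait=4 total=42

end_cycle[4] = 38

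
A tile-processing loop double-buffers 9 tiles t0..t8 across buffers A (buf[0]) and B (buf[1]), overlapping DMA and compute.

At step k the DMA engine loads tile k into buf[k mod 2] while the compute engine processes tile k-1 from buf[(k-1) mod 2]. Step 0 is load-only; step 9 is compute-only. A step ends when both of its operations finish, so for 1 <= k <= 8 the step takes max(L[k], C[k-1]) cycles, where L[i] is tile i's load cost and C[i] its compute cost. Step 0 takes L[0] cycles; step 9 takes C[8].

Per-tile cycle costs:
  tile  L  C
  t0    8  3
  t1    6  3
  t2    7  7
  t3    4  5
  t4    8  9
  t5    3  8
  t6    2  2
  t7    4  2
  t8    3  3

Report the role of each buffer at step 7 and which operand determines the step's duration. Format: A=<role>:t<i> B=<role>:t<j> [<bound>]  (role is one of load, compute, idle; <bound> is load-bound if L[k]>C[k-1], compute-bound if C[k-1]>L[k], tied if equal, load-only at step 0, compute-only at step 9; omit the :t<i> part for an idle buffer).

step 0: L[0]=8 → dur=8, Σ=8 | A=load:t0 B=idle [load-only]
step 1: L[1]=6 C[0]=3 → dur=6, Σ=14 | A=compute:t0 B=load:t1 [load-bound]
step 2: L[2]=7 C[1]=3 → dur=7, Σ=21 | A=load:t2 B=compute:t1 [load-bound]
step 3: L[3]=4 C[2]=7 → dur=7, Σ=28 | A=compute:t2 B=load:t3 [compute-bound]
step 4: L[4]=8 C[3]=5 → dur=8, Σ=36 | A=load:t4 B=compute:t3 [load-bound]
step 5: L[5]=3 C[4]=9 → dur=9, Σ=45 | A=compute:t4 B=load:t5 [compute-bound]
step 6: L[6]=2 C[5]=8 → dur=8, Σ=53 | A=load:t6 B=compute:t5 [compute-bound]
step 7: L[7]=4 C[6]=2 → dur=4, Σ=57 | A=compute:t6 B=load:t7 [load-bound]
step 8: L[8]=3 C[7]=2 → dur=3, Σ=60 | A=load:t8 B=compute:t7 [load-bound]
step 9: C[8]=3 → dur=3, Σ=63 | A=compute:t8 B=idle [compute-only]

step 7: A=compute:t6 B=load:t7 [load-bound]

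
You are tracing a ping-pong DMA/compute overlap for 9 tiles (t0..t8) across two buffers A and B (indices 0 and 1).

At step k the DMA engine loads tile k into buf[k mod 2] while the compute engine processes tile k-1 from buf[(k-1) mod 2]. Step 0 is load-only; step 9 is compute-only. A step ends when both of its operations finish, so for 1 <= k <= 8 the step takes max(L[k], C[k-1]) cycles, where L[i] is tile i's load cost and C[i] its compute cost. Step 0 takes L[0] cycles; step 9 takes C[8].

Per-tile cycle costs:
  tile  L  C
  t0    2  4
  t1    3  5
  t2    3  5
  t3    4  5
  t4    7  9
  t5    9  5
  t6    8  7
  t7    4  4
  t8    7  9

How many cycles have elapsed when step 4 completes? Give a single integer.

[0] DMA t0→A (2c) ∥ CU idle ⇒ 2c, clock 2
[1] DMA t1→B (3c) ∥ CU A:t0 (4c) ⇒ 4c, clock 6
[2] DMA t2→A (3c) ∥ CU B:t1 (5c) ⇒ 5c, clock 11
[3] DMA t3→B (4c) ∥ CU A:t2 (5c) ⇒ 5c, clock 16
[4] DMA t4→A (7c) ∥ CU B:t3 (5c) ⇒ 7c, clock 23
[5] DMA t5→B (9c) ∥ CU A:t4 (9c) ⇒ 9c, clock 32
[6] DMA t6→A (8c) ∥ CU B:t5 (5c) ⇒ 8c, clock 40
[7] DMA t7→B (4c) ∥ CU A:t6 (7c) ⇒ 7c, clock 47
[8] DMA t8→A (7c) ∥ CU B:t7 (4c) ⇒ 7c, clock 54
[9] DMA idle ∥ CU A:t8 (9c) ⇒ 9c, clock 63

end_cycle[4] = 23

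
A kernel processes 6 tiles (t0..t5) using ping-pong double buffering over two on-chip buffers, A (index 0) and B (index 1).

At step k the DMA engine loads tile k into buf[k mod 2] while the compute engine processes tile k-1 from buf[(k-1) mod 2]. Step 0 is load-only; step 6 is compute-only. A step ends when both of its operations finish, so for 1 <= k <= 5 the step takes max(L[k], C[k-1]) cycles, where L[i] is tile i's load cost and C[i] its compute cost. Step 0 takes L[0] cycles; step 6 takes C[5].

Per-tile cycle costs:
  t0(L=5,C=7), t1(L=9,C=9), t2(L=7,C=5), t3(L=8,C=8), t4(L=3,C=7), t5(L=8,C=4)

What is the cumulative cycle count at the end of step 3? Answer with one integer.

k=0 load=t0/5c comp=- wait=5 total=5
k=1 load=t1/9c comp=t0/7c wait=9 total=14
k=2 load=t2/7c comp=t1/9c wait=9 total=23
k=3 load=t3/8c comp=t2/5c wait=8 total=31
k=4 load=t4/3c comp=t3/8c wait=8 total=39
k=5 load=t5/8c comp=t4/7c wait=8 total=47
k=6 load=- comp=t5/4c wait=4 total=51

end_cycle[3] = 31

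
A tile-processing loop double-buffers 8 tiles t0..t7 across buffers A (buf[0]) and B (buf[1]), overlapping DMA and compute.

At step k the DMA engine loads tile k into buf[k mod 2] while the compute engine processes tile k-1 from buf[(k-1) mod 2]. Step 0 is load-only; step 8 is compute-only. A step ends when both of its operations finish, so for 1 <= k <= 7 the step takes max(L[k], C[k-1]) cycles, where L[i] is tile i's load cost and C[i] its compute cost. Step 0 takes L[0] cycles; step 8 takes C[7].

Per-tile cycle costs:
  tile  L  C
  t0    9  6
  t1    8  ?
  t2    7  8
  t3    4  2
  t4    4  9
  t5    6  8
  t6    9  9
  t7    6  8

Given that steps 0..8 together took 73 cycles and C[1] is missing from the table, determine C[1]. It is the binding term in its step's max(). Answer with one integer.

step 0 | dur = L[0]=9 = 9
step 1 | dur = max(L[1]=8, C[0]=6) = 8
step 2 | dur = max(L[2]=7, C[1]=?) = C[1]  (unknown; binding)
step 3 | dur = max(L[3]=4, C[2]=8) = 8
step 4 | dur = max(L[4]=4, C[3]=2) = 4
step 5 | dur = max(L[5]=6, C[4]=9) = 9
step 6 | dur = max(L[6]=9, C[5]=8) = 9
step 7 | dur = max(L[7]=6, C[6]=9) = 9
step 8 | dur = C[7]=8 = 8
sum of known step durations = 64
dur[2] = total - known = 73 - 64 = 9
C[1] is the binding max in step 2, so C[1] = dur[2] = 9

C[1] = 9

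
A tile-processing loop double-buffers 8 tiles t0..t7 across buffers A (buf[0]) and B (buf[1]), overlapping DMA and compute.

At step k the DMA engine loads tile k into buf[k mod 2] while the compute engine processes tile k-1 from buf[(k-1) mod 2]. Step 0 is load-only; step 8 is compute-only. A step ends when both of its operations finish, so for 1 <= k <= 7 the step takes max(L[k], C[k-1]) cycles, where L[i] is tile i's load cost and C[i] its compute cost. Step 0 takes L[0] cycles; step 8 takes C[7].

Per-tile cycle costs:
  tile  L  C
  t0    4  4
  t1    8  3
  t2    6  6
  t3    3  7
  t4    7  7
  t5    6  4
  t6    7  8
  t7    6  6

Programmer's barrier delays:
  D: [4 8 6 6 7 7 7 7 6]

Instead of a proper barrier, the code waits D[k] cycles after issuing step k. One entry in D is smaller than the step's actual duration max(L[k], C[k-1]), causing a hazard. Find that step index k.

hazard at step 7

k=0 barrier L[0]=4→4c, D[0]=4 ok
k=1 barrier max(L[1]=8,C[0]=4)→8c, D[1]=8 ok
k=2 barrier max(L[2]=6,C[1]=3)→6c, D[2]=6 ok
k=3 barrier max(L[3]=3,C[2]=6)→6c, D[3]=6 ok
k=4 barrier max(L[4]=7,C[3]=7)→7c, D[4]=7 ok
k=5 barrier max(L[5]=6,C[4]=7)→7c, D[5]=7 ok
k=6 barrier max(L[6]=7,C[5]=4)→7c, D[6]=7 ok
k=7 barrier max(L[7]=6,C[6]=8)→8c, D[7]=7 SHORT
k=8 barrier C[7]=6→6c, D[8]=6 ok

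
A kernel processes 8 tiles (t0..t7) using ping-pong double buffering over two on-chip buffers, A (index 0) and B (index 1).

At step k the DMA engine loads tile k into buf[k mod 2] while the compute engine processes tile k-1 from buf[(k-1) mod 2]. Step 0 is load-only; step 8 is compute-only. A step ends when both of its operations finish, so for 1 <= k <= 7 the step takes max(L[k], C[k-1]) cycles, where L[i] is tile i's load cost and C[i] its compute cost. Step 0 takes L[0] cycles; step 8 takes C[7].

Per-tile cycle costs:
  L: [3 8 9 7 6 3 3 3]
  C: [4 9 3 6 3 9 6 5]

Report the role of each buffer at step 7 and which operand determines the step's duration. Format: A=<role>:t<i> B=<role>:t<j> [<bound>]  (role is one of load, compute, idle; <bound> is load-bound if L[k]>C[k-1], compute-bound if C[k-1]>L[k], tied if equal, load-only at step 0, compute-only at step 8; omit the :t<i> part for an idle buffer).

step 7: A=compute:t6 B=load:t7 [compute-bound]

[0] DMA t0→A (3c) ∥ CU idle ⇒ 3c, clock 3
[1] DMA t1→B (8c) ∥ CU A:t0 (4c) ⇒ 8c, clock 11
[2] DMA t2→A (9c) ∥ CU B:t1 (9c) ⇒ 9c, clock 20
[3] DMA t3→B (7c) ∥ CU A:t2 (3c) ⇒ 7c, clock 27
[4] DMA t4→A (6c) ∥ CU B:t3 (6c) ⇒ 6c, clock 33
[5] DMA t5→B (3c) ∥ CU A:t4 (3c) ⇒ 3c, clock 36
[6] DMA t6→A (3c) ∥ CU B:t5 (9c) ⇒ 9c, clock 45
[7] DMA t7→B (3c) ∥ CU A:t6 (6c) ⇒ 6c, clock 51
[8] DMA idle ∥ CU B:t7 (5c) ⇒ 5c, clock 56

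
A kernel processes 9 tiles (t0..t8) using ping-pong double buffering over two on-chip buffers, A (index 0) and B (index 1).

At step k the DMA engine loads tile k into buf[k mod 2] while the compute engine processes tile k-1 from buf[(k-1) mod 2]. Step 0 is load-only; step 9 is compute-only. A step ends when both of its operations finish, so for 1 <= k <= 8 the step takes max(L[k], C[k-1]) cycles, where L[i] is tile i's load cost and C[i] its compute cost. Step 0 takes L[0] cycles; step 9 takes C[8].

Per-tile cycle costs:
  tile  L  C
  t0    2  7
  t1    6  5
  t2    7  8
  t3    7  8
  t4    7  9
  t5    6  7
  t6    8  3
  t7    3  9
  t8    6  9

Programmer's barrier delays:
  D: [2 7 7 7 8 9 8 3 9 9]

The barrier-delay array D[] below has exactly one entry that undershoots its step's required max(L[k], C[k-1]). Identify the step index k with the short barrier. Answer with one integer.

k=0 barrier L[0]=2→2c, D[0]=2 ok
k=1 barrier max(L[1]=6,C[0]=7)→7c, D[1]=7 ok
k=2 barrier max(L[2]=7,C[1]=5)→7c, D[2]=7 ok
k=3 barrier max(L[3]=7,C[2]=8)→8c, D[3]=7 SHORT
k=4 barrier max(L[4]=7,C[3]=8)→8c, D[4]=8 ok
k=5 barrier max(L[5]=6,C[4]=9)→9c, D[5]=9 ok
k=6 barrier max(L[6]=8,C[5]=7)→8c, D[6]=8 ok
k=7 barrier max(L[7]=3,C[6]=3)→3c, D[7]=3 ok
k=8 barrier max(L[8]=6,C[7]=9)→9c, D[8]=9 ok
k=9 barrier C[8]=9→9c, D[9]=9 ok

hazard at step 3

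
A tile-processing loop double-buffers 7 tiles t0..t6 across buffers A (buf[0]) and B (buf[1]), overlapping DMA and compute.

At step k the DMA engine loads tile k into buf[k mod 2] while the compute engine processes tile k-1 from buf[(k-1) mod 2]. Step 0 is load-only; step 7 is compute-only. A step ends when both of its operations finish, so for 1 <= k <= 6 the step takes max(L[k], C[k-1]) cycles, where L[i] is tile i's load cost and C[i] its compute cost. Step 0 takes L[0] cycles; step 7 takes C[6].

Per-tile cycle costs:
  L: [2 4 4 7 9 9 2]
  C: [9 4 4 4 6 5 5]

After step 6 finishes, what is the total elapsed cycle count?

[0] DMA t0→A (2c) ∥ CU idle ⇒ 2c, clock 2
[1] DMA t1→B (4c) ∥ CU A:t0 (9c) ⇒ 9c, clock 11
[2] DMA t2→A (4c) ∥ CU B:t1 (4c) ⇒ 4c, clock 15
[3] DMA t3→B (7c) ∥ CU A:t2 (4c) ⇒ 7c, clock 22
[4] DMA t4→A (9c) ∥ CU B:t3 (4c) ⇒ 9c, clock 31
[5] DMA t5→B (9c) ∥ CU A:t4 (6c) ⇒ 9c, clock 40
[6] DMA t6→A (2c) ∥ CU B:t5 (5c) ⇒ 5c, clock 45
[7] DMA idle ∥ CU A:t6 (5c) ⇒ 5c, clock 50

end_cycle[6] = 45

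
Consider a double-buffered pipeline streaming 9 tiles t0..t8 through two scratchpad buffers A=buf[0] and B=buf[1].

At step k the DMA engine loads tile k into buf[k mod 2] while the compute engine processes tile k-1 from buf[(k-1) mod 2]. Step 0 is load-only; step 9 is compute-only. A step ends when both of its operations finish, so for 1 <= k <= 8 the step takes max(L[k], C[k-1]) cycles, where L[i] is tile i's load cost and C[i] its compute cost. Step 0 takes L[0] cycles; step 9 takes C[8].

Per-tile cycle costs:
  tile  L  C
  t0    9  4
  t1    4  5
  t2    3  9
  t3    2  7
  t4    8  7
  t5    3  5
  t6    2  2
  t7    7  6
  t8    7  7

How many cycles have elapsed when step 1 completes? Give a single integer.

[0] DMA t0→A (9c) ∥ CU idle ⇒ 9c, clock 9
[1] DMA t1→B (4c) ∥ CU A:t0 (4c) ⇒ 4c, clock 13
[2] DMA t2→A (3c) ∥ CU B:t1 (5c) ⇒ 5c, clock 18
[3] DMA t3→B (2c) ∥ CU A:t2 (9c) ⇒ 9c, clock 27
[4] DMA t4→A (8c) ∥ CU B:t3 (7c) ⇒ 8c, clock 35
[5] DMA t5→B (3c) ∥ CU A:t4 (7c) ⇒ 7c, clock 42
[6] DMA t6→A (2c) ∥ CU B:t5 (5c) ⇒ 5c, clock 47
[7] DMA t7→B (7c) ∥ CU A:t6 (2c) ⇒ 7c, clock 54
[8] DMA t8→A (7c) ∥ CU B:t7 (6c) ⇒ 7c, clock 61
[9] DMA idle ∥ CU A:t8 (7c) ⇒ 7c, clock 68

end_cycle[1] = 13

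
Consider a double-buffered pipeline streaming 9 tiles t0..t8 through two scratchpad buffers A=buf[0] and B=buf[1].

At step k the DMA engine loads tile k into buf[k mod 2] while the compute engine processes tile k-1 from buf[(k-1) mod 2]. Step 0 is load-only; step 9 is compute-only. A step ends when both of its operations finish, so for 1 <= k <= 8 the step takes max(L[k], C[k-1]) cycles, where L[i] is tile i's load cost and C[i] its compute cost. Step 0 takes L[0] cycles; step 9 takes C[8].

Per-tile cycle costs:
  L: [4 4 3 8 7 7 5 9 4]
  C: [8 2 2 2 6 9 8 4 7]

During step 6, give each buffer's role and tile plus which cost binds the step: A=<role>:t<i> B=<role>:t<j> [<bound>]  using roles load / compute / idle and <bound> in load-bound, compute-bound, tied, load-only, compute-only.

k=0 load=t0/4c comp=- wait=4 total=4
k=1 load=t1/4c comp=t0/8c wait=8 total=12
k=2 load=t2/3c comp=t1/2c wait=3 total=15
k=3 load=t3/8c comp=t2/2c wait=8 total=23
k=4 load=t4/7c comp=t3/2c wait=7 total=30
k=5 load=t5/7c comp=t4/6c wait=7 total=37
k=6 load=t6/5c comp=t5/9c wait=9 total=46
k=7 load=t7/9c comp=t6/8c wait=9 total=55
k=8 load=t8/4c comp=t7/4c wait=4 total=59
k=9 load=- comp=t8/7c wait=7 total=66

step 6: A=load:t6 B=compute:t5 [compute-bound]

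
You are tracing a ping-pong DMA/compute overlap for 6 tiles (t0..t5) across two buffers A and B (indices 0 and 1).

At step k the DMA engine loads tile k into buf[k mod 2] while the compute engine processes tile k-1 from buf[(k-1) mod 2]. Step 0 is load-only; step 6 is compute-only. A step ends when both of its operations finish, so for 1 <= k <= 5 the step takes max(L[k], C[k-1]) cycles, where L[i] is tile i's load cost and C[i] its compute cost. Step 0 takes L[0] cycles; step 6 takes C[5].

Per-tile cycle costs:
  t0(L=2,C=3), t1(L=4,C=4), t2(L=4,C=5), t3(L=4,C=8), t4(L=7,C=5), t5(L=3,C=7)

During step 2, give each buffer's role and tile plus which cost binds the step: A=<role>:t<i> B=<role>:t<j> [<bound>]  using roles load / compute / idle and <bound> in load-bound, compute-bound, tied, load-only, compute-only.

step 2: A=load:t2 B=compute:t1 [tied]

[0] DMA t0→A (2c) ∥ CU idle ⇒ 2c, clock 2
[1] DMA t1→B (4c) ∥ CU A:t0 (3c) ⇒ 4c, clock 6
[2] DMA t2→A (4c) ∥ CU B:t1 (4c) ⇒ 4c, clock 10
[3] DMA t3→B (4c) ∥ CU A:t2 (5c) ⇒ 5c, clock 15
[4] DMA t4→A (7c) ∥ CU B:t3 (8c) ⇒ 8c, clock 23
[5] DMA t5→B (3c) ∥ CU A:t4 (5c) ⇒ 5c, clock 28
[6] DMA idle ∥ CU B:t5 (7c) ⇒ 7c, clock 35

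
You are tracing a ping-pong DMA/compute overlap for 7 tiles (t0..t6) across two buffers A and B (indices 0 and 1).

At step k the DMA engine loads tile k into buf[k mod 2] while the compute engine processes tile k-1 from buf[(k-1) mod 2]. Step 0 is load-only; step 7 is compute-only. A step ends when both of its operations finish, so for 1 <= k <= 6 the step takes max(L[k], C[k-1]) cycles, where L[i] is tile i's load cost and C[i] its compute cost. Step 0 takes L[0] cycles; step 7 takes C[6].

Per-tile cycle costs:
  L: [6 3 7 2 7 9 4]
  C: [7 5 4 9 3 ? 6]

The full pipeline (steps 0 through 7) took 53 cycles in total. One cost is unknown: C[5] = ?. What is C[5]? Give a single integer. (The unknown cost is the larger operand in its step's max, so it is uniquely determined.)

step 0 = dur = L[0]=6 = 6
step 1 = dur = max(L[1]=3, C[0]=7) = 7
step 2 = dur = max(L[2]=7, C[1]=5) = 7
step 3 = dur = max(L[3]=2, C[2]=4) = 4
step 4 = dur = max(L[4]=7, C[3]=9) = 9
step 5 = dur = max(L[5]=9, C[4]=3) = 9
step 6 = dur = max(L[6]=4, C[5]=?) = C[5]  (unknown; binding)
step 7 = dur = C[6]=6 = 6
sum of known step durations = 48
dur[6] = total - known = 53 - 48 = 5
C[5] is the binding max in step 6, so C[5] = dur[6] = 5

C[5] = 5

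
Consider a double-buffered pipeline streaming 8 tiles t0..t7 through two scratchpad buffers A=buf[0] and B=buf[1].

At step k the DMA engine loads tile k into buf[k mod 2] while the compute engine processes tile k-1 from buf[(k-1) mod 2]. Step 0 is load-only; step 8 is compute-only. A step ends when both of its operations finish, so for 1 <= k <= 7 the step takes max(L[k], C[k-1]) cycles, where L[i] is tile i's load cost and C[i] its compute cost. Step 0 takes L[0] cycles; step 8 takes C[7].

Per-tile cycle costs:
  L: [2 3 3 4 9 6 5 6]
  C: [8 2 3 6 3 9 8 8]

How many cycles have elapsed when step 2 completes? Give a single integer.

  0. 2=2c; end=2; A:t0 B:-
  1. max(3,8)=8c; end=10; A:t0 B:t1
  2. max(3,2)=3c; end=13; A:t2 B:t1
  3. max(4,3)=4c; end=17; A:t2 B:t3
  4. max(9,6)=9c; end=26; A:t4 B:t3
  5. max(6,3)=6c; end=32; A:t4 B:t5
  6. max(5,9)=9c; end=41; A:t6 B:t5
  7. max(6,8)=8c; end=49; A:t6 B:t7
  8. 8=8c; end=57; A:t6 B:t7

end_cycle[2] = 13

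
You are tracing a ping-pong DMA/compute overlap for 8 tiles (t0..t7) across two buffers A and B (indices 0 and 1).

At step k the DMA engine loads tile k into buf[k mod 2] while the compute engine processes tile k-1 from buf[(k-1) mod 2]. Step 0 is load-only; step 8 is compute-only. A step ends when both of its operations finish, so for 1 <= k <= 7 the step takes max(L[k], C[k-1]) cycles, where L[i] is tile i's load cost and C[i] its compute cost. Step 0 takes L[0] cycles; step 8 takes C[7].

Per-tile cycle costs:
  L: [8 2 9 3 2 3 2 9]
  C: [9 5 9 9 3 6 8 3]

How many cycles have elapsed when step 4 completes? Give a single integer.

step 0: L[0]=8 → dur=8, Σ=8 | A=load:t0 B=idle [load-only]
step 1: L[1]=2 C[0]=9 → dur=9, Σ=17 | A=compute:t0 B=load:t1 [compute-bound]
step 2: L[2]=9 C[1]=5 → dur=9, Σ=26 | A=load:t2 B=compute:t1 [load-bound]
step 3: L[3]=3 C[2]=9 → dur=9, Σ=35 | A=compute:t2 B=load:t3 [compute-bound]
step 4: L[4]=2 C[3]=9 → dur=9, Σ=44 | A=load:t4 B=compute:t3 [compute-bound]
step 5: L[5]=3 C[4]=3 → dur=3, Σ=47 | A=compute:t4 B=load:t5 [tied]
step 6: L[6]=2 C[5]=6 → dur=6, Σ=53 | A=load:t6 B=compute:t5 [compute-bound]
step 7: L[7]=9 C[6]=8 → dur=9, Σ=62 | A=compute:t6 B=load:t7 [load-bound]
step 8: C[7]=3 → dur=3, Σ=65 | A=idle B=compute:t7 [compute-only]

end_cycle[4] = 44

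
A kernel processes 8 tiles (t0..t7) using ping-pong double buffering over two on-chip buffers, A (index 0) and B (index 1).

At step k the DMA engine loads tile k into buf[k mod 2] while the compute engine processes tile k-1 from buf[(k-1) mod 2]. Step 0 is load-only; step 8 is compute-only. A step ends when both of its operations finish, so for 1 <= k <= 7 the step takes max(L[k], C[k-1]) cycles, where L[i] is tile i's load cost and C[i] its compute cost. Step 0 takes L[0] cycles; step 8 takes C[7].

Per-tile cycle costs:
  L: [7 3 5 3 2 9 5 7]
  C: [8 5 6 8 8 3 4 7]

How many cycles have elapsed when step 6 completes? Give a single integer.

end_cycle[6] = 48

k=0 load=t0/7c comp=- wait=7 total=7
k=1 load=t1/3c comp=t0/8c wait=8 total=15
k=2 load=t2/5c comp=t1/5c wait=5 total=20
k=3 load=t3/3c comp=t2/6c wait=6 total=26
k=4 load=t4/2c comp=t3/8c wait=8 total=34
k=5 load=t5/9c comp=t4/8c wait=9 total=43
k=6 load=t6/5c comp=t5/3c wait=5 total=48
k=7 load=t7/7c comp=t6/4c wait=7 total=55
k=8 load=- comp=t7/7c wait=7 total=62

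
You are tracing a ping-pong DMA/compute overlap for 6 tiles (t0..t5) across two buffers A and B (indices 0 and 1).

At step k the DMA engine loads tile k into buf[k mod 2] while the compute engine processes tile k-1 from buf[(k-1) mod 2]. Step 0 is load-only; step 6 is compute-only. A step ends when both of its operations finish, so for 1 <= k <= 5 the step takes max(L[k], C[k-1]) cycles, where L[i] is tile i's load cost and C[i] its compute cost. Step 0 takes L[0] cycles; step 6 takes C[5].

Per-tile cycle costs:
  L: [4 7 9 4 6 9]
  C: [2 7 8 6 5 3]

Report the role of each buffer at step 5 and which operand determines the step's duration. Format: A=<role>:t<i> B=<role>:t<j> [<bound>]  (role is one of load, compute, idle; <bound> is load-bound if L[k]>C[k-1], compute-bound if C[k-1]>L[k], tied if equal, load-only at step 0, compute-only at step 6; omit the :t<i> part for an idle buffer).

[0] DMA t0→A (4c) ∥ CU idle ⇒ 4c, clock 4
[1] DMA t1→B (7c) ∥ CU A:t0 (2c) ⇒ 7c, clock 11
[2] DMA t2→A (9c) ∥ CU B:t1 (7c) ⇒ 9c, clock 20
[3] DMA t3→B (4c) ∥ CU A:t2 (8c) ⇒ 8c, clock 28
[4] DMA t4→A (6c) ∥ CU B:t3 (6c) ⇒ 6c, clock 34
[5] DMA t5→B (9c) ∥ CU A:t4 (5c) ⇒ 9c, clock 43
[6] DMA idle ∥ CU B:t5 (3c) ⇒ 3c, clock 46

step 5: A=compute:t4 B=load:t5 [load-bound]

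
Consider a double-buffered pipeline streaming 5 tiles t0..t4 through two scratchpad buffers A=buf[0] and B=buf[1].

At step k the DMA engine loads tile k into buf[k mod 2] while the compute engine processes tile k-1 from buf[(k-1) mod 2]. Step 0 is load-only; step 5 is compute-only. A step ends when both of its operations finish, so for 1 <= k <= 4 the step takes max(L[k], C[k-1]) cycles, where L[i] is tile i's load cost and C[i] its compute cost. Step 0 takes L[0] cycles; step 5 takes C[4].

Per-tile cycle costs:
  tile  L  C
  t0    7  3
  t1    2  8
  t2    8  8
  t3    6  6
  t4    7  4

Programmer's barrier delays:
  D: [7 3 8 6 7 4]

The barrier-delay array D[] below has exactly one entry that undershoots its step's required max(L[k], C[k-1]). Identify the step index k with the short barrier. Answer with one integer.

step 0: need L[0]=7 = 7; D[0]=7 ok
step 1: need max(L[1]=2,C[0]=3) = 3; D[1]=3 ok
step 2: need max(L[2]=8,C[1]=8) = 8; D[2]=8 ok
step 3: need max(L[3]=6,C[2]=8) = 8; D[3]=6 SHORT
step 4: need max(L[4]=7,C[3]=6) = 7; D[4]=7 ok
step 5: need C[4]=4 = 4; D[5]=4 ok

hazard at step 3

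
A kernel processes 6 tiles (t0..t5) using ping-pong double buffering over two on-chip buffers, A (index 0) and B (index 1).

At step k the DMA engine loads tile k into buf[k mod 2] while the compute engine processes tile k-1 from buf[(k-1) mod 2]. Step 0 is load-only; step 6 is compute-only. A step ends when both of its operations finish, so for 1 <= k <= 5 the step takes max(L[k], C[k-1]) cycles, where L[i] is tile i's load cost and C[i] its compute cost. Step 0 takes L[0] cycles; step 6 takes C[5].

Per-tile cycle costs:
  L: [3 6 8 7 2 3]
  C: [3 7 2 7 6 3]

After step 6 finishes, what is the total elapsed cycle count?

[0] DMA t0→A (3c) ∥ CU idle ⇒ 3c, clock 3
[1] DMA t1→B (6c) ∥ CU A:t0 (3c) ⇒ 6c, clock 9
[2] DMA t2→A (8c) ∥ CU B:t1 (7c) ⇒ 8c, clock 17
[3] DMA t3→B (7c) ∥ CU A:t2 (2c) ⇒ 7c, clock 24
[4] DMA t4→A (2c) ∥ CU B:t3 (7c) ⇒ 7c, clock 31
[5] DMA t5→B (3c) ∥ CU A:t4 (6c) ⇒ 6c, clock 37
[6] DMA idle ∥ CU B:t5 (3c) ⇒ 3c, clock 40

end_cycle[6] = 40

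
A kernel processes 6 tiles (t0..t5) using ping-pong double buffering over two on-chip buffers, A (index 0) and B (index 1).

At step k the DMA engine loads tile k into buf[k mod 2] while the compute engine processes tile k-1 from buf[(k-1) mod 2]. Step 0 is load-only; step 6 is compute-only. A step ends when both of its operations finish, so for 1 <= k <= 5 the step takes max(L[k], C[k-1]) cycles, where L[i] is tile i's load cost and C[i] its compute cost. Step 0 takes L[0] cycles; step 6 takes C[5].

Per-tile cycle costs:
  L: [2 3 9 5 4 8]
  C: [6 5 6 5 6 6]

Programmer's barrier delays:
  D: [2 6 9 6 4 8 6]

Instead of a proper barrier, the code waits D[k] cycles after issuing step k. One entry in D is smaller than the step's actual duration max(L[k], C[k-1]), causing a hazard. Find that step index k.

k=0 barrier L[0]=2→2c, D[0]=2 ok
k=1 barrier max(L[1]=3,C[0]=6)→6c, D[1]=6 ok
k=2 barrier max(L[2]=9,C[1]=5)→9c, D[2]=9 ok
k=3 barrier max(L[3]=5,C[2]=6)→6c, D[3]=6 ok
k=4 barrier max(L[4]=4,C[3]=5)→5c, D[4]=4 SHORT
k=5 barrier max(L[5]=8,C[4]=6)→8c, D[5]=8 ok
k=6 barrier C[5]=6→6c, D[6]=6 ok

hazard at step 4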